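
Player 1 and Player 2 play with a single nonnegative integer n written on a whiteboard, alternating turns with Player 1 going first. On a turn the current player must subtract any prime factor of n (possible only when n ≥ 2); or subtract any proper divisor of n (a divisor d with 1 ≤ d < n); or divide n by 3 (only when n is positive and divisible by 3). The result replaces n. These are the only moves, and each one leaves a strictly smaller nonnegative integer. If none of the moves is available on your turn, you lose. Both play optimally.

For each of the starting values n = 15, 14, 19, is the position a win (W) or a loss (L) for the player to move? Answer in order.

15: W, 14: L, 19: W

Classify positions by backward induction: terminal positions (no move available) are L. From any other position, the mover wins iff some move reaches an L.
n=0: no move → L
n=1: no move → L
n=2: can move to 0, which is L ⇒ W
n=3: can move to 0, which is L ⇒ W
n=4: moves to 2(W), 3(W); every one is W ⇒ L
n=5: can move to 0, which is L ⇒ W
n=6: can move to 4, which is L ⇒ W
n=7: can move to 0, which is L ⇒ W
n=8: can move to 4, which is L ⇒ W
n=9: moves to 3(W), 6(W), 8(W); every one is W ⇒ L
n=10: can move to 9, which is L ⇒ W
n=11: can move to 0, which is L ⇒ W
n=12: can move to 4, which is L ⇒ W
n=13: can move to 0, which is L ⇒ W
n=14: moves to 7(W), 12(W), 13(W); every one is W ⇒ L
n=15: can move to 14, which is L ⇒ W
n=16: can move to 14, which is L ⇒ W
n=17: can move to 0, which is L ⇒ W
n=18: can move to 9, which is L ⇒ W
n=19: can move to 0, which is L ⇒ W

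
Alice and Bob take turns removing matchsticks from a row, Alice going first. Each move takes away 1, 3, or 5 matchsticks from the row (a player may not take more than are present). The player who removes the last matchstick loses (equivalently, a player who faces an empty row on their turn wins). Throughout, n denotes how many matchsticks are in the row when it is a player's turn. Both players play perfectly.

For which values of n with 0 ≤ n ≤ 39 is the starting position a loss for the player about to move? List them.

Work bottom-up. With no move the player to move wins. Otherwise the position is W if at least one move leads to an L position for the opponent, and L if every move leads to a W.
n=0: no move; the opponent has just taken the last matchstick and therefore loses → W
n=1: →0(W) only, which is W, so L
n=2: →1(L), so W
n=3: →2(W), 0(W) — all W, so L
n=4: →3(L), so W
n=5: →4(W), 2(W), 0(W) — all W, so L
n=6: →5(L), so W
n=7: →6(W), 4(W), 2(W) — all W, so L
n=8: →7(L), so W
n=9: →8(W), 6(W), 4(W) — all W, so L
n=10: →9(L), so W
n=11: →10(W), 8(W), 6(W) — all W, so L
n=12: →11(L), so W
n=13: →12(W), 10(W), 8(W) — all W, so L
n=14: →13(L), so W
n=15: →14(W), 12(W), 10(W) — all W, so L
n=16: →15(L), so W
n=17: →16(W), 14(W), 12(W) — all W, so L
n=18: →17(L), so W
n=19: →18(W), 16(W), 14(W) — all W, so L
n=20: →19(L), so W
n=21: →20(W), 18(W), 16(W) — all W, so L
n=22: →21(L), so W
n=23: →22(W), 20(W), 18(W) — all W, so L
n=24: →23(L), so W
n=25: →24(W), 22(W), 20(W) — all W, so L
n=26: →25(L), so W
n=27: →26(W), 24(W), 22(W) — all W, so L
n=28: →27(L), so W
n=29: →28(W), 26(W), 24(W) — all W, so L
n=30: →29(L), so W
n=31: →30(W), 28(W), 26(W) — all W, so L
n=32: →31(L), so W
n=33: →32(W), 30(W), 28(W) — all W, so L
n=34: →33(L), so W
n=35: →34(W), 32(W), 30(W) — all W, so L
n=36: →35(L), so W
n=37: →36(W), 34(W), 32(W) — all W, so L
n=38: →37(L), so W
n=39: →38(W), 36(W), 34(W) — all W, so L
The losing starting values of n are exactly the entries labelled L in this table (20 of them).

1, 3, 5, 7, 9, 11, 13, 15, 17, 19, 21, 23, 25, 27, 29, 31, 33, 35, 37, 39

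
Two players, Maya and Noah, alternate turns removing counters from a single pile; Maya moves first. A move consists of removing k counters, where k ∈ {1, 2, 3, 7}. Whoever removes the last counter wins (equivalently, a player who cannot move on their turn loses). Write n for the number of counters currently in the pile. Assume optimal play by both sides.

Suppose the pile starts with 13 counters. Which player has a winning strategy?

Maya wins.

Compute win/loss labels from the base case upward. A position with no move is L. Any other position is W if it can reach an L in one move, else L.
n=0: no move → L
n=1: can move to 0, which is L ⇒ W
n=2: can move to 0, which is L ⇒ W
n=3: can move to 0, which is L ⇒ W
n=4: moves to 3(W), 2(W), 1(W); every one is W ⇒ L
n=5: can move to 4, which is L ⇒ W
n=6: can move to 4, which is L ⇒ W
n=7: can move to 4, which is L ⇒ W
n=8: moves to 7(W), 6(W), 5(W), 1(W); every one is W ⇒ L
n=9: can move to 8, which is L ⇒ W
n=10: can move to 8, which is L ⇒ W
n=11: can move to 8, which is L ⇒ W
n=12: moves to 11(W), 10(W), 9(W), 5(W); every one is W ⇒ L
n=13: can move to 12, which is L ⇒ W
From 13 Maya can remove 1, leaving 12, reaching an L position.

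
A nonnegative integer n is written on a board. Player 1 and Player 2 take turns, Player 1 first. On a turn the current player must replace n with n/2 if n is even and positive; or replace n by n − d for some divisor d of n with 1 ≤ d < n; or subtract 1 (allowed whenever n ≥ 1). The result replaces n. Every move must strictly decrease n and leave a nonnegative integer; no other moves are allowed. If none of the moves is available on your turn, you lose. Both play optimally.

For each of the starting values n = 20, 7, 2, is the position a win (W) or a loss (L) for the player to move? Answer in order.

Use the standard recursion: the mover loses at a terminal position; elsewhere, the mover wins exactly when some move hands the opponent an L position.
n=0: no move → L
n=1: W (go to 0, an L position)
n=2: L (sole option 1(W) is W)
n=3: W (go to 2, an L position)
n=4: W (go to 2, an L position)
n=5: L (sole option 4(W) is W)
n=6: W (go to 5, an L position)
n=7: L (sole option 6(W) is W)
n=8: W (go to 7, an L position)
n=9: L (options 6(W), 8(W) are all W)
n=10: W (go to 5, an L position)
n=11: L (sole option 10(W) is W)
n=12: W (go to 9, an L position)
n=13: L (sole option 12(W) is W)
n=14: W (go to 7, an L position)
n=15: L (options 10(W), 12(W), 14(W) are all W)
n=16: W (go to 15, an L position)
n=17: L (sole option 16(W) is W)
n=18: W (go to 9, an L position)
n=19: L (sole option 18(W) is W)
n=20: W (go to 15, an L position)

20: W, 7: L, 2: L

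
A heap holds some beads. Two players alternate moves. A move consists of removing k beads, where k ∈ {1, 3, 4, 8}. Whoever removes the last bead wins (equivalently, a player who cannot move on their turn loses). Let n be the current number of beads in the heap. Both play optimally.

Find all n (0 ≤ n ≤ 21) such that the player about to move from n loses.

Build the W/L table. Terminal = L. A non-terminal position is W if it has a move to some L; otherwise it is L.
n=0: no move → L
n=1: reaches L-position 0 → W
n=2: only reaches 1(W), which is W → L
n=3: reaches L-position 2 → W
n=4: reaches L-position 0 → W
n=5: reaches L-position 2 → W
n=6: reaches L-position 2 → W
n=7: only reaches 6(W), 4(W), 3(W), all W → L
n=8: reaches L-position 7 → W
n=9: only reaches 8(W), 6(W), 5(W), 1(W), all W → L
n=10: reaches L-position 9 → W
n=11: reaches L-position 7 → W
n=12: reaches L-position 9 → W
n=13: reaches L-position 9 → W
n=14: only reaches 13(W), 11(W), 10(W), 6(W), all W → L
n=15: reaches L-position 14 → W
n=16: only reaches 15(W), 13(W), 12(W), 8(W), all W → L
n=17: reaches L-position 16 → W
n=18: reaches L-position 14 → W
n=19: reaches L-position 16 → W
n=20: reaches L-position 16 → W
n=21: only reaches 20(W), 18(W), 17(W), 13(W), all W → L
The losing starting values of n are exactly the entries labelled L in this table (7 of them).

0, 2, 7, 9, 14, 16, 21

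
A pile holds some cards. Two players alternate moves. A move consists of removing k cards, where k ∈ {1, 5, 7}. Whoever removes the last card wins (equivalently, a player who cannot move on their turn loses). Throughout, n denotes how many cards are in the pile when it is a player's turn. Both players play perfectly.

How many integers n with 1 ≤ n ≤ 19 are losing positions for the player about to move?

Label each position W (a win for the player to move) or L (a loss). A position with no legal move is L; any other position is W exactly when some move reaches an L, and L when every move reaches a W.
n=0: no move → L
n=1: W (go to 0, an L position)
n=2: L (sole option 1(W) is W)
n=3: W (go to 2, an L position)
n=4: L (sole option 3(W) is W)
n=5: W (go to 4, an L position)
n=6: L (options 5(W), 1(W) are all W)
n=7: W (go to 6, an L position)
n=8: L (options 7(W), 3(W), 1(W) are all W)
n=9: W (go to 8, an L position)
n=10: L (options 9(W), 5(W), 3(W) are all W)
n=11: W (go to 10, an L position)
n=12: L (options 11(W), 7(W), 5(W) are all W)
n=13: W (go to 12, an L position)
n=14: L (options 13(W), 9(W), 7(W) are all W)
n=15: W (go to 14, an L position)
n=16: L (options 15(W), 11(W), 9(W) are all W)
n=17: W (go to 16, an L position)
n=18: L (options 17(W), 13(W), 11(W) are all W)
n=19: W (go to 18, an L position)
L entries with 1 ≤ n ≤ 19 (n=0 is outside the asked range and is not counted): n = 2, 4, 6, 8, 10, 12, 14, 16, 18; that makes 9.

9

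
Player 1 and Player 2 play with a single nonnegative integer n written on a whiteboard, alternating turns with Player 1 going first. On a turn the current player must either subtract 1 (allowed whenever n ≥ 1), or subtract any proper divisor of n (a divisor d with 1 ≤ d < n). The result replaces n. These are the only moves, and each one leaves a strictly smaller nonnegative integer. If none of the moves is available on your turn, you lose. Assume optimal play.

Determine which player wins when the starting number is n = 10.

Player 1 wins.

Use the standard recursion: the mover loses at a terminal position; elsewhere, the mover wins exactly when some move hands the opponent an L position.
n=0: no move → L
n=1: reaches L-position 0 → W
n=2: only reaches 1(W), which is W → L
n=3: reaches L-position 2 → W
n=4: reaches L-position 2 → W
n=5: only reaches 4(W), which is W → L
n=6: reaches L-position 5 → W
n=7: only reaches 6(W), which is W → L
n=8: reaches L-position 7 → W
n=9: only reaches 6(W), 8(W), all W → L
n=10: reaches L-position 5 → W
The starting position 10 is W: Player 1 should move to 5, handing over an L position.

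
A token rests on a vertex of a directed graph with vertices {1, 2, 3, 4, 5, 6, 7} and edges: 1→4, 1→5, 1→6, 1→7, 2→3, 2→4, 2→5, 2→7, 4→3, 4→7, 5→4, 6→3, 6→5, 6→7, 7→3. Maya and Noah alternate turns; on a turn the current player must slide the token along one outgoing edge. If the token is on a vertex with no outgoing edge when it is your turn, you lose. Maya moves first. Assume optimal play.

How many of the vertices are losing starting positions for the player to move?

Positions with no move are L. A position that does have a move is losing for the player to move precisely when every available move leads to a winning position for the opponent. Fill in the labels:
Every edge goes from a vertex to one that appears earlier in the order 3, 7, 4, 5, 6, 2, 1, so processing vertices in that order labels each vertex after all of its successors.
3: no outgoing edge → L
7: W (go to 3, an L position)
4: W (go to 3, an L position)
5: L (sole option 4(W) is W)
6: W (go to 5, an L position)
2: W (go to 5, an L position)
1: W (go to 5, an L position)
The L vertices are 3, 5; that is 2 in all.

2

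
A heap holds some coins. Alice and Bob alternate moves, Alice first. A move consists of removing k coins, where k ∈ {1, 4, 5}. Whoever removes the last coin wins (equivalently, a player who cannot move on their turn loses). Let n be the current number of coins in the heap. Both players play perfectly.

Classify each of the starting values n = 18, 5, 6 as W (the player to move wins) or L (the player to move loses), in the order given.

Label each position W (a win for the player to move) or L (a loss). A position with no legal move is L; any other position is W exactly when some move reaches an L, and L when every move reaches a W.
n=0: no move → L
n=1: reaches L-position 0 → W
n=2: only reaches 1(W), which is W → L
n=3: reaches L-position 2 → W
n=4: reaches L-position 0 → W
n=5: reaches L-position 0 → W
n=6: reaches L-position 2 → W
n=7: reaches L-position 2 → W
n=8: only reaches 7(W), 4(W), 3(W), all W → L
n=9: reaches L-position 8 → W
n=10: only reaches 9(W), 6(W), 5(W), all W → L
n=11: reaches L-position 10 → W
n=12: reaches L-position 8 → W
n=13: reaches L-position 8 → W
n=14: reaches L-position 10 → W
n=15: reaches L-position 10 → W
n=16: only reaches 15(W), 12(W), 11(W), all W → L
n=17: reaches L-position 16 → W
n=18: only reaches 17(W), 14(W), 13(W), all W → L

18: L, 5: W, 6: W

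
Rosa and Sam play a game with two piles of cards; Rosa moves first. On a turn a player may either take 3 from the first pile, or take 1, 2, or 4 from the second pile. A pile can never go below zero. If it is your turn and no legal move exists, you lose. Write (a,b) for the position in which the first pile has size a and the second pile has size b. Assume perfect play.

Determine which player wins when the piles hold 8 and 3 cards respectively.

Sam wins.

Build the W/L table. Terminal = L. A non-terminal position is W if it has a move to some L; otherwise it is L.
No move ever increases a pile, so every position that can arise here has a ≤ 8 and b ≤ 3; it is enough to label the cells with 0 ≤ a ≤ 8 and 0 ≤ b ≤ 3.
Every move lowers a or b (never raises either), so fill the grid row by row in increasing a, and left to right within a row: each cell's successors are then already labelled.
      b=0  b=1  b=2  b=3
a=0:    L    W    W    L
a=1:    L    W    W    L
a=2:    L    W    W    L
a=3:    W    L    W    W
a=4:    W    L    W    W
a=5:    W    L    W    W
a=6:    L    W    W    L
a=7:    L    W    W    L
a=8:    L    W    W    L
Cells with no legal move (terminal, hence L): (0,0), (1,0), (2,0).
The remaining L cells, each justified by listing all of its moves:
(0,3): only reaches (0,2)(W), (0,1)(W), all W → L
(1,3): only reaches (1,2)(W), (1,1)(W), all W → L
(2,3): only reaches (2,2)(W), (2,1)(W), all W → L
(3,1): only reaches (0,1)(W), (3,0)(W), all W → L
(4,1): only reaches (1,1)(W), (4,0)(W), all W → L
(5,1): only reaches (2,1)(W), (5,0)(W), all W → L
(6,0): only reaches (3,0)(W), which is W → L
(6,3): only reaches (3,3)(W), (6,2)(W), (6,1)(W), all W → L
(7,0): only reaches (4,0)(W), which is W → L
(7,3): only reaches (4,3)(W), (7,2)(W), (7,1)(W), all W → L
(8,0): only reaches (5,0)(W), which is W → L
(8,3): only reaches (5,3)(W), (8,2)(W), (8,1)(W), all W → L
Every other cell has at least one move into one of the L cells above, so it is W.
Every move from (8,3) reaches a W position, so the mover loses.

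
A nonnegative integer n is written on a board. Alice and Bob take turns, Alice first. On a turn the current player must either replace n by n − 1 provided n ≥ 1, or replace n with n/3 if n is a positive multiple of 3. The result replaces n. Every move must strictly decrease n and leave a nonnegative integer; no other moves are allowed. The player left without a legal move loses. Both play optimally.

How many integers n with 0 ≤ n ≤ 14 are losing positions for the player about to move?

Work bottom-up. With no move the player to move loses. Otherwise the position is W if at least one move leads to an L position for the opponent, and L if every move leads to a W.
n=0: no move → L
n=1: →0(L), so W
n=2: →1(W) only, which is W, so L
n=3: →2(L), so W
n=4: →3(W) only, which is W, so L
n=5: →4(L), so W
n=6: →2(L), so W
n=7: →6(W) only, which is W, so L
n=8: →7(L), so W
n=9: →3(W), 8(W) — all W, so L
n=10: →9(L), so W
n=11: →10(W) only, which is W, so L
n=12: →4(L), so W
n=13: →12(W) only, which is W, so L
n=14: →13(L), so W
L entries with 0 ≤ n ≤ 14: n = 0, 2, 4, 7, 9, 11, 13; that makes 7.

7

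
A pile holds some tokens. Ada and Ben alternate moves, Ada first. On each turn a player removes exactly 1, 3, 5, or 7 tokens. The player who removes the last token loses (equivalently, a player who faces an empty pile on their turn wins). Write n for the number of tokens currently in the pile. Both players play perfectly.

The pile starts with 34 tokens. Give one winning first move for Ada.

Work bottom-up. With no move the player to move wins. Otherwise the position is W if at least one move leads to an L position for the opponent, and L if every move leads to a W.
n=0: no move; the opponent has just taken the last token and therefore loses → W
n=1: the only move is to 0(W), a W ⇒ L
n=2: can move to 1, which is L ⇒ W
n=3: moves to 2(W), 0(W); every one is W ⇒ L
n=4: can move to 3, which is L ⇒ W
n=5: moves to 4(W), 2(W), 0(W); every one is W ⇒ L
n=6: can move to 5, which is L ⇒ W
n=7: moves to 6(W), 4(W), 2(W), 0(W); every one is W ⇒ L
n=8: can move to 7, which is L ⇒ W
n=9: moves to 8(W), 6(W), 4(W), 2(W); every one is W ⇒ L
n=10: can move to 9, which is L ⇒ W
n=11: moves to 10(W), 8(W), 6(W), 4(W); every one is W ⇒ L
n=12: can move to 11, which is L ⇒ W
n=13: moves to 12(W), 10(W), 8(W), 6(W); every one is W ⇒ L
n=14: can move to 13, which is L ⇒ W
n=15: moves to 14(W), 12(W), 10(W), 8(W); every one is W ⇒ L
n=16: can move to 15, which is L ⇒ W
n=17: moves to 16(W), 14(W), 12(W), 10(W); every one is W ⇒ L
n=18: can move to 17, which is L ⇒ W
n=19: moves to 18(W), 16(W), 14(W), 12(W); every one is W ⇒ L
n=20: can move to 19, which is L ⇒ W
n=21: moves to 20(W), 18(W), 16(W), 14(W); every one is W ⇒ L
n=22: can move to 21, which is L ⇒ W
n=23: moves to 22(W), 20(W), 18(W), 16(W); every one is W ⇒ L
n=24: can move to 23, which is L ⇒ W
n=25: moves to 24(W), 22(W), 20(W), 18(W); every one is W ⇒ L
n=26: can move to 25, which is L ⇒ W
n=27: moves to 26(W), 24(W), 22(W), 20(W); every one is W ⇒ L
n=28: can move to 27, which is L ⇒ W
n=29: moves to 28(W), 26(W), 24(W), 22(W); every one is W ⇒ L
n=30: can move to 29, which is L ⇒ W
n=31: moves to 30(W), 28(W), 26(W), 24(W); every one is W ⇒ L
n=32: can move to 31, which is L ⇒ W
n=33: moves to 32(W), 30(W), 28(W), 26(W); every one is W ⇒ L
n=34: can move to 33, which is L ⇒ W
From 34, the L positions reachable in one move are: 33, 31, 29, 27. Any move reaching one of these is winning.

Remove 1, leaving 33.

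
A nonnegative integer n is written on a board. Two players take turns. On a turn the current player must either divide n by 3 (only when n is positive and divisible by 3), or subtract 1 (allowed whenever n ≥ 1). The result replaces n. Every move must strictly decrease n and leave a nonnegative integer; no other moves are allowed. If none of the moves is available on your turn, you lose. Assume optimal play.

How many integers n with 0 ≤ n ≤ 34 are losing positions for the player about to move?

17

Use the standard recursion: the mover loses at a terminal position; elsewhere, the mover wins exactly when some move hands the opponent an L position.
n=0: no move → L
n=1: reaches L-position 0 → W
n=2: only reaches 1(W), which is W → L
n=3: reaches L-position 2 → W
n=4: only reaches 3(W), which is W → L
n=5: reaches L-position 4 → W
n=6: reaches L-position 2 → W
n=7: only reaches 6(W), which is W → L
n=8: reaches L-position 7 → W
n=9: only reaches 3(W), 8(W), all W → L
n=10: reaches L-position 9 → W
n=11: only reaches 10(W), which is W → L
n=12: reaches L-position 4 → W
n=13: only reaches 12(W), which is W → L
n=14: reaches L-position 13 → W
n=15: only reaches 5(W), 14(W), all W → L
n=16: reaches L-position 15 → W
n=17: only reaches 16(W), which is W → L
n=18: reaches L-position 17 → W
n=19: only reaches 18(W), which is W → L
n=20: reaches L-position 19 → W
n=21: reaches L-position 7 → W
n=22: only reaches 21(W), which is W → L
n=23: reaches L-position 22 → W
n=24: only reaches 8(W), 23(W), all W → L
n=25: reaches L-position 24 → W
n=26: only reaches 25(W), which is W → L
n=27: reaches L-position 9 → W
n=28: only reaches 27(W), which is W → L
n=29: reaches L-position 28 → W
n=30: only reaches 10(W), 29(W), all W → L
n=31: reaches L-position 30 → W
n=32: only reaches 31(W), which is W → L
n=33: reaches L-position 11 → W
n=34: only reaches 33(W), which is W → L
L entries with 0 ≤ n ≤ 34: n = 0, 2, 4, 7, 9, 11, 13, 15, 17, 19, 22, 24, 26, 28, 30, 32, 34; that makes 17.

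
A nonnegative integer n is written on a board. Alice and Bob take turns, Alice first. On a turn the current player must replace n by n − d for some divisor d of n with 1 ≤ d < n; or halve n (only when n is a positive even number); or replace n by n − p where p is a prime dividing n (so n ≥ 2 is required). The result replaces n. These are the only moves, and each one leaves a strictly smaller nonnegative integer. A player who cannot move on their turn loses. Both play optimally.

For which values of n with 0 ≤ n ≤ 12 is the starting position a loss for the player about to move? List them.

0, 1, 4, 9

Positions with no move are L. A position that does have a move is losing for the player to move precisely when every available move leads to a winning position for the opponent. Fill in the labels:
n=0: no move → L
n=1: no move → L
n=2: →0(L), so W
n=3: →0(L), so W
n=4: →2(W), 3(W) — all W, so L
n=5: →0(L), so W
n=6: →4(L), so W
n=7: →0(L), so W
n=8: →4(L), so W
n=9: →6(W), 8(W) — all W, so L
n=10: →9(L), so W
n=11: →0(L), so W
n=12: →9(L), so W
Reading off the rows marked L gives the requested list; there are 4 such values of n.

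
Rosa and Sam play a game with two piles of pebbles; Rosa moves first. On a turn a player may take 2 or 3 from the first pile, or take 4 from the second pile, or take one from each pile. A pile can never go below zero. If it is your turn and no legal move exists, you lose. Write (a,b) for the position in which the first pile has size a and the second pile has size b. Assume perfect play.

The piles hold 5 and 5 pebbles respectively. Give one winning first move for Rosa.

Use the standard recursion: the mover loses at a terminal position; elsewhere, the mover wins exactly when some move hands the opponent an L position.
No move ever increases a pile, so every position that can arise here has a ≤ 5 and b ≤ 5; it is enough to label the cells with 0 ≤ a ≤ 5 and 0 ≤ b ≤ 5.
Every move lowers a or b (never raises either), so fill the grid row by row in increasing a, and left to right within a row: each cell's successors are then already labelled.
      b=0  b=1  b=2  b=3  b=4  b=5
a=0:    L    L    L    L    W    W
a=1:    L    W    W    W    W    L
a=2:    W    W    W    W    L    L
a=3:    W    W    W    W    L    W
a=4:    W    L    L    L    W    W
a=5:    L    L    W    W    W    W
Cells with no legal move (terminal, hence L): (0,0), (0,1), (0,2), (0,3), (1,0).
The remaining L cells, each justified by listing all of its moves:
(1,5): moves to (1,1)(W), (0,4)(W); every one is W ⇒ L
(2,4): moves to (0,4)(W), (2,0)(W), (1,3)(W); every one is W ⇒ L
(2,5): moves to (0,5)(W), (2,1)(W), (1,4)(W); every one is W ⇒ L
(3,4): moves to (1,4)(W), (0,4)(W), (3,0)(W), (2,3)(W); every one is W ⇒ L
(4,1): moves to (2,1)(W), (1,1)(W), (3,0)(W); every one is W ⇒ L
(4,2): moves to (2,2)(W), (1,2)(W), (3,1)(W); every one is W ⇒ L
(4,3): moves to (2,3)(W), (1,3)(W), (3,2)(W); every one is W ⇒ L
(5,0): moves to (3,0)(W), (2,0)(W); every one is W ⇒ L
(5,1): moves to (3,1)(W), (2,1)(W), (4,0)(W); every one is W ⇒ L
Every other cell has at least one move into one of the L cells above, so it is W.
From (5,5), the L positions reachable in one move are: (2,5), (5,1). Any move reaching one of these is winning.

Move to (2,5).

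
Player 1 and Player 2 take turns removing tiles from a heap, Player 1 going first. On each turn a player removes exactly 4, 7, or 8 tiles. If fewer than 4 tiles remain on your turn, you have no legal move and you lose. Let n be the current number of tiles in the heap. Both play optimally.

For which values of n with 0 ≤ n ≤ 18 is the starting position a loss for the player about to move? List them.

Label each position W (a win for the player to move) or L (a loss). A position with no legal move is L; any other position is W exactly when some move reaches an L, and L when every move reaches a W.
n=0: no move → L
n=1: no move → L
n=2: no move → L
n=3: no move → L
n=4: →0(L), so W
n=5: →1(L), so W
n=6: →2(L), so W
n=7: →3(L), so W
n=8: →1(L), so W
n=9: →2(L), so W
n=10: →3(L), so W
n=11: →3(L), so W
n=12: →8(W), 5(W), 4(W) — all W, so L
n=13: →9(W), 6(W), 5(W) — all W, so L
n=14: →10(W), 7(W), 6(W) — all W, so L
n=15: →11(W), 8(W), 7(W) — all W, so L
n=16: →12(L), so W
n=17: →13(L), so W
n=18: →14(L), so W
The losing starting values of n are exactly the entries labelled L in this table (8 of them).

0, 1, 2, 3, 12, 13, 14, 15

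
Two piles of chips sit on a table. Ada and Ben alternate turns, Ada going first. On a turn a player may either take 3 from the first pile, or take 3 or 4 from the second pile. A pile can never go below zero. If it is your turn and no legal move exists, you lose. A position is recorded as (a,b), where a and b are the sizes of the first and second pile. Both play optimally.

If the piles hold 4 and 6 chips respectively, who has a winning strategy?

Ada wins.

Label each position W (a win for the player to move) or L (a loss). A position with no legal move is L; any other position is W exactly when some move reaches an L, and L when every move reaches a W.
No move ever increases a pile, so every position that can arise here has a ≤ 4 and b ≤ 6; it is enough to label the cells with 0 ≤ a ≤ 4 and 0 ≤ b ≤ 6.
Every move lowers a or b (never raises either), so fill the grid row by row in increasing a, and left to right within a row: each cell's successors are then already labelled.
      b=0  b=1  b=2  b=3  b=4  b=5  b=6
a=0:    L    L    L    W    W    W    W
a=1:    L    L    L    W    W    W    W
a=2:    L    L    L    W    W    W    W
a=3:    W    W    W    L    L    L    W
a=4:    W    W    W    L    L    L    W
Cells with no legal move (terminal, hence L): (0,0), (0,1), (0,2), (1,0), (1,1), (1,2), (2,0), (2,1), (2,2).
The remaining L cells, each justified by listing all of its moves:
(3,3): only reaches (0,3)(W), (3,0)(W), all W → L
(3,4): only reaches (0,4)(W), (3,1)(W), (3,0)(W), all W → L
(3,5): only reaches (0,5)(W), (3,2)(W), (3,1)(W), all W → L
(4,3): only reaches (1,3)(W), (4,0)(W), all W → L
(4,4): only reaches (1,4)(W), (4,1)(W), (4,0)(W), all W → L
(4,5): only reaches (1,5)(W), (4,2)(W), (4,1)(W), all W → L
Every other cell has at least one move into one of the L cells above, so it is W.
The starting position (4,6) is W: Ada should move to (4,3), handing over an L position.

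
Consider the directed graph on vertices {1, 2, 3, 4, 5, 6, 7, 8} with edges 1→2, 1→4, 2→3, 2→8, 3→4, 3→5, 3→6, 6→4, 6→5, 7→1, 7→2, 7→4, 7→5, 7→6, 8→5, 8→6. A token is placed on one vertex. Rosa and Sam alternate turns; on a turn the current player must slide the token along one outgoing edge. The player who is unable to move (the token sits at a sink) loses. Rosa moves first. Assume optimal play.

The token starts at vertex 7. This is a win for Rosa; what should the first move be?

Move to 2.

Label each position W (a win for the player to move) or L (a loss). A position with no legal move is L; any other position is W exactly when some move reaches an L, and L when every move reaches a W.
Every edge goes from a vertex to one that appears earlier in the order 4, 5, 6, 3, 8, 2, 1, 7, so processing vertices in that order labels each vertex after all of its successors.
4: no outgoing edge → L
5: no outgoing edge → L
6: can move to 5, which is L ⇒ W
3: can move to 5, which is L ⇒ W
8: can move to 5, which is L ⇒ W
2: moves to 8(W), 3(W); every one is W ⇒ L
1: can move to 2, which is L ⇒ W
7: can move to 2, which is L ⇒ W
From 7, the L positions reachable in one move are: 2, 5, 4. Any move reaching one of these is winning.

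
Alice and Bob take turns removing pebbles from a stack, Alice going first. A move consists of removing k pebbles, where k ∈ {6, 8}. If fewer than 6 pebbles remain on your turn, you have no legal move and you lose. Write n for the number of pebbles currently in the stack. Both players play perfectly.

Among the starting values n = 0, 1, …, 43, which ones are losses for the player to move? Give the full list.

Positions with no move are L. A position that does have a move is losing for the player to move precisely when every available move leads to a winning position for the opponent. Fill in the labels:
n=0: no move → L
n=1: no move → L
n=2: no move → L
n=3: no move → L
n=4: no move → L
n=5: no move → L
n=6: →0(L), so W
n=7: →1(L), so W
n=8: →2(L), so W
n=9: →3(L), so W
n=10: →4(L), so W
n=11: →5(L), so W
n=12: →4(L), so W
n=13: →5(L), so W
n=14: →8(W), 6(W) — all W, so L
n=15: →9(W), 7(W) — all W, so L
n=16: →10(W), 8(W) — all W, so L
n=17: →11(W), 9(W) — all W, so L
n=18: →12(W), 10(W) — all W, so L
n=19: →13(W), 11(W) — all W, so L
n=20: →14(L), so W
n=21: →15(L), so W
n=22: →16(L), so W
n=23: →17(L), so W
n=24: →18(L), so W
n=25: →19(L), so W
n=26: →18(L), so W
n=27: →19(L), so W
n=28: →22(W), 20(W) — all W, so L
n=29: →23(W), 21(W) — all W, so L
n=30: →24(W), 22(W) — all W, so L
n=31: →25(W), 23(W) — all W, so L
n=32: →26(W), 24(W) — all W, so L
n=33: →27(W), 25(W) — all W, so L
n=34: →28(L), so W
n=35: →29(L), so W
n=36: →30(L), so W
n=37: →31(L), so W
n=38: →32(L), so W
n=39: →33(L), so W
n=40: →32(L), so W
n=41: →33(L), so W
n=42: →36(W), 34(W) — all W, so L
n=43: →37(W), 35(W) — all W, so L
The losing starting values of n are exactly the entries labelled L in this table (20 of them).

0, 1, 2, 3, 4, 5, 14, 15, 16, 17, 18, 19, 28, 29, 30, 31, 32, 33, 42, 43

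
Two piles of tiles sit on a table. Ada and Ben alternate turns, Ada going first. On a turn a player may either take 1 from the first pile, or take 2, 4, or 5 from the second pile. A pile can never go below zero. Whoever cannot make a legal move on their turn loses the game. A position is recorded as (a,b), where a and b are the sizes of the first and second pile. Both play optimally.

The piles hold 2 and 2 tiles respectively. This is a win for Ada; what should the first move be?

Move to (1,2).

Build the W/L table. Terminal = L. A non-terminal position is W if it has a move to some L; otherwise it is L.
No move ever increases a pile, so every position that can arise here has a ≤ 2 and b ≤ 2; it is enough to label the cells with 0 ≤ a ≤ 2 and 0 ≤ b ≤ 2.
Every move lowers a or b (never raises either), so fill the grid row by row in increasing a, and left to right within a row: each cell's successors are then already labelled.
      b=0  b=1  b=2
a=0:    L    L    W
a=1:    W    W    L
a=2:    L    L    W
Cells with no legal move (terminal, hence L): (0,0), (0,1).
The remaining L cells, each justified by listing all of its moves:
(1,2): moves to (0,2)(W), (1,0)(W); every one is W ⇒ L
(2,0): the only move is to (1,0)(W), a W ⇒ L
(2,1): the only move is to (1,1)(W), a W ⇒ L
Every other cell has at least one move into one of the L cells above, so it is W.
From (2,2), the L positions reachable in one move are: (1,2), (2,0). Any move reaching one of these is winning.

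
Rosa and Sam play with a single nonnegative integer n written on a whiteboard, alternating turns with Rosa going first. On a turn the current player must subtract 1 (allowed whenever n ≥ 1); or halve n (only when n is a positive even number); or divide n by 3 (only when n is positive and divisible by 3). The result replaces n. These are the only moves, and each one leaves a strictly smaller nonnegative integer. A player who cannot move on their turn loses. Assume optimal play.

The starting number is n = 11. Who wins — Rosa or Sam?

Build the W/L table. Terminal = L. A non-terminal position is W if it has a move to some L; otherwise it is L.
n=0: no move → L
n=1: reaches L-position 0 → W
n=2: only reaches 1(W), which is W → L
n=3: reaches L-position 2 → W
n=4: reaches L-position 2 → W
n=5: only reaches 4(W), which is W → L
n=6: reaches L-position 2 → W
n=7: only reaches 6(W), which is W → L
n=8: reaches L-position 7 → W
n=9: only reaches 3(W), 8(W), all W → L
n=10: reaches L-position 5 → W
n=11: only reaches 10(W), which is W → L
The starting position 11 is L: whatever Rosa does, the opponent receives a W position.

Sam wins.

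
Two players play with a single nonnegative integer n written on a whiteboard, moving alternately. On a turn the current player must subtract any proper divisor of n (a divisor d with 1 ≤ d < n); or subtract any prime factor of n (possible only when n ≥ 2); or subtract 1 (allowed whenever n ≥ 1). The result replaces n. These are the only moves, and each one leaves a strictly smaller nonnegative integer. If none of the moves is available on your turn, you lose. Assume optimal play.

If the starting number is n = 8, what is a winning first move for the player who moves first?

Move to 4.

Positions with no move are L. A position that does have a move is losing for the player to move precisely when every available move leads to a winning position for the opponent. Fill in the labels:
n=0: no move → L
n=1: reaches L-position 0 → W
n=2: reaches L-position 0 → W
n=3: reaches L-position 0 → W
n=4: only reaches 2(W), 3(W), all W → L
n=5: reaches L-position 0 → W
n=6: reaches L-position 4 → W
n=7: reaches L-position 0 → W
n=8: reaches L-position 4 → W
From 8, the L positions reachable in one move are: 4.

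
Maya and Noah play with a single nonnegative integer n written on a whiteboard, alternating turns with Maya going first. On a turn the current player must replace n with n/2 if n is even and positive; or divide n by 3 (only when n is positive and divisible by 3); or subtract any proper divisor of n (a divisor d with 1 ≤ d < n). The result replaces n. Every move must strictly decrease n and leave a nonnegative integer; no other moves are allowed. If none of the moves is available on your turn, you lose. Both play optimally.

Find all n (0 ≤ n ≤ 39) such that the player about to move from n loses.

0, 1, 4, 7, 9, 11, 13, 15, 17, 19, 23, 25, 28, 31, 36

Classify positions by backward induction: terminal positions (no move available) are L. From any other position, the mover wins iff some move reaches an L.
n=0: no move → L
n=1: no move → L
n=2: W (go to 1, an L position)
n=3: W (go to 1, an L position)
n=4: L (options 2(W), 3(W) are all W)
n=5: W (go to 4, an L position)
n=6: W (go to 4, an L position)
n=7: L (sole option 6(W) is W)
n=8: W (go to 4, an L position)
n=9: L (options 3(W), 6(W), 8(W) are all W)
n=10: W (go to 9, an L position)
n=11: L (sole option 10(W) is W)
n=12: W (go to 4, an L position)
n=13: L (sole option 12(W) is W)
n=14: W (go to 7, an L position)
n=15: L (options 5(W), 10(W), 12(W), 14(W) are all W)
n=16: W (go to 15, an L position)
n=17: L (sole option 16(W) is W)
n=18: W (go to 9, an L position)
n=19: L (sole option 18(W) is W)
n=20: W (go to 15, an L position)
n=21: W (go to 7, an L position)
n=22: W (go to 11, an L position)
n=23: L (sole option 22(W) is W)
n=24: W (go to 23, an L position)
n=25: L (options 20(W), 24(W) are all W)
n=26: W (go to 13, an L position)
n=27: W (go to 9, an L position)
n=28: L (options 14(W), 21(W), 24(W), 26(W), 27(W) are all W)
n=29: W (go to 28, an L position)
n=30: W (go to 15, an L position)
n=31: L (sole option 30(W) is W)
n=32: W (go to 28, an L position)
n=33: W (go to 11, an L position)
n=34: W (go to 17, an L position)
n=35: W (go to 28, an L position)
n=36: L (options 12(W), 18(W), 24(W), 27(W), 30(W), 32(W), 33(W), 34(W), 35(W) are all W)
n=37: W (go to 36, an L position)
n=38: W (go to 19, an L position)
n=39: W (go to 13, an L position)
Reading off the rows marked L gives the requested list; there are 15 such values of n.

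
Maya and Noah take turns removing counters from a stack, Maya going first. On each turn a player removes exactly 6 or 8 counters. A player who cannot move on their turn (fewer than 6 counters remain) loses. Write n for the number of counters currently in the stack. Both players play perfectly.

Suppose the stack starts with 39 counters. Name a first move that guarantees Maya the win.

Classify positions by backward induction: terminal positions (no move available) are L. From any other position, the mover wins iff some move reaches an L.
n=0: no move → L
n=1: no move → L
n=2: no move → L
n=3: no move → L
n=4: no move → L
n=5: no move → L
n=6: can move to 0, which is L ⇒ W
n=7: can move to 1, which is L ⇒ W
n=8: can move to 2, which is L ⇒ W
n=9: can move to 3, which is L ⇒ W
n=10: can move to 4, which is L ⇒ W
n=11: can move to 5, which is L ⇒ W
n=12: can move to 4, which is L ⇒ W
n=13: can move to 5, which is L ⇒ W
n=14: moves to 8(W), 6(W); every one is W ⇒ L
n=15: moves to 9(W), 7(W); every one is W ⇒ L
n=16: moves to 10(W), 8(W); every one is W ⇒ L
n=17: moves to 11(W), 9(W); every one is W ⇒ L
n=18: moves to 12(W), 10(W); every one is W ⇒ L
n=19: moves to 13(W), 11(W); every one is W ⇒ L
n=20: can move to 14, which is L ⇒ W
n=21: can move to 15, which is L ⇒ W
n=22: can move to 16, which is L ⇒ W
n=23: can move to 17, which is L ⇒ W
n=24: can move to 18, which is L ⇒ W
n=25: can move to 19, which is L ⇒ W
n=26: can move to 18, which is L ⇒ W
n=27: can move to 19, which is L ⇒ W
n=28: moves to 22(W), 20(W); every one is W ⇒ L
n=29: moves to 23(W), 21(W); every one is W ⇒ L
n=30: moves to 24(W), 22(W); every one is W ⇒ L
n=31: moves to 25(W), 23(W); every one is W ⇒ L
n=32: moves to 26(W), 24(W); every one is W ⇒ L
n=33: moves to 27(W), 25(W); every one is W ⇒ L
n=34: can move to 28, which is L ⇒ W
n=35: can move to 29, which is L ⇒ W
n=36: can move to 30, which is L ⇒ W
n=37: can move to 31, which is L ⇒ W
n=38: can move to 32, which is L ⇒ W
n=39: can move to 33, which is L ⇒ W
From 39, the L positions reachable in one move are: 33, 31. Any move reaching one of these is winning.

Remove 6, leaving 33.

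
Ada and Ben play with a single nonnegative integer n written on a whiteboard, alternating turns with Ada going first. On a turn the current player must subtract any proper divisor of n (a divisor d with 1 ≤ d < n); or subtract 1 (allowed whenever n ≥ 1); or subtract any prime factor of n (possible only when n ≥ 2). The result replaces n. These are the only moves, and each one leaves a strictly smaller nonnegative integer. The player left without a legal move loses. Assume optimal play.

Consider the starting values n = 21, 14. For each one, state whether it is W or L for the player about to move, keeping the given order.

21: W, 14: L

Label each position W (a win for the player to move) or L (a loss). A position with no legal move is L; any other position is W exactly when some move reaches an L, and L when every move reaches a W.
n=0: no move → L
n=1: reaches L-position 0 → W
n=2: reaches L-position 0 → W
n=3: reaches L-position 0 → W
n=4: only reaches 2(W), 3(W), all W → L
n=5: reaches L-position 0 → W
n=6: reaches L-position 4 → W
n=7: reaches L-position 0 → W
n=8: reaches L-position 4 → W
n=9: only reaches 6(W), 8(W), all W → L
n=10: reaches L-position 9 → W
n=11: reaches L-position 0 → W
n=12: reaches L-position 9 → W
n=13: reaches L-position 0 → W
n=14: only reaches 7(W), 12(W), 13(W), all W → L
n=15: reaches L-position 14 → W
n=16: reaches L-position 14 → W
n=17: reaches L-position 0 → W
n=18: reaches L-position 9 → W
n=19: reaches L-position 0 → W
n=20: only reaches 10(W), 15(W), 16(W), 18(W), 19(W), all W → L
n=21: reaches L-position 14 → W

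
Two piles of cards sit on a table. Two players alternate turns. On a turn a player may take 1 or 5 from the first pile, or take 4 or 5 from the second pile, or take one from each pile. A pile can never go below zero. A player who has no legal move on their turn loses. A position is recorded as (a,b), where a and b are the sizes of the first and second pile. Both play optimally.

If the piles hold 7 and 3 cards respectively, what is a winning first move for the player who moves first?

Positions with no move are L. A position that does have a move is losing for the player to move precisely when every available move leads to a winning position for the opponent. Fill in the labels:
No move ever increases a pile, so every position that can arise here has a ≤ 7 and b ≤ 3; it is enough to label the cells with 0 ≤ a ≤ 7 and 0 ≤ b ≤ 3.
Every move lowers a or b (never raises either), so fill the grid row by row in increasing a, and left to right within a row: each cell's successors are then already labelled.
      b=0  b=1  b=2  b=3
a=0:    L    L    L    L
a=1:    W    W    W    W
a=2:    L    L    L    L
a=3:    W    W    W    W
a=4:    L    L    L    L
a=5:    W    W    W    W
a=6:    L    L    L    L
a=7:    W    W    W    W
Cells with no legal move (terminal, hence L): (0,0), (0,1), (0,2), (0,3).
The remaining L cells, each justified by listing all of its moves:
(2,0): →(1,0)(W) only, which is W, so L
(2,1): →(1,1)(W), (1,0)(W) — all W, so L
(2,2): →(1,2)(W), (1,1)(W) — all W, so L
(2,3): →(1,3)(W), (1,2)(W) — all W, so L
(4,0): →(3,0)(W) only, which is W, so L
(4,1): →(3,1)(W), (3,0)(W) — all W, so L
(4,2): →(3,2)(W), (3,1)(W) — all W, so L
(4,3): →(3,3)(W), (3,2)(W) — all W, so L
(6,0): →(5,0)(W), (1,0)(W) — all W, so L
(6,1): →(5,1)(W), (1,1)(W), (5,0)(W) — all W, so L
(6,2): →(5,2)(W), (1,2)(W), (5,1)(W) — all W, so L
(6,3): →(5,3)(W), (1,3)(W), (5,2)(W) — all W, so L
Every other cell has at least one move into one of the L cells above, so it is W.
From (7,3), the L positions reachable in one move are: (6,3), (2,3), (6,2). Any move reaching one of these is winning.

Move to (6,3).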